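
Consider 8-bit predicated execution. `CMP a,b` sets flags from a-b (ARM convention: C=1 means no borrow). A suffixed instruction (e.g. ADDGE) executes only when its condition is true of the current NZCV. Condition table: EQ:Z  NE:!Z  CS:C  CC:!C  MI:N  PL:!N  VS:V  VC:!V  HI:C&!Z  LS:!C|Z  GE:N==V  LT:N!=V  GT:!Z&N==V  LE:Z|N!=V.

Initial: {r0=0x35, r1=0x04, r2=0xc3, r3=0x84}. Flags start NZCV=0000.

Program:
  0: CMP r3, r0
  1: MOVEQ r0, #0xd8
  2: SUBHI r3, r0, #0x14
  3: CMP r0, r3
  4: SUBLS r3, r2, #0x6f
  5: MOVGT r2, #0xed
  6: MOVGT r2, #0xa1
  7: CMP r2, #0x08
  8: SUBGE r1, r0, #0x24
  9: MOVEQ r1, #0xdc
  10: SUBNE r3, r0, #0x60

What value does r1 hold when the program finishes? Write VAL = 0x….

VAL = 0x04

[0] flags=0011 → (cmp)
[1] flags=0011 EQ?F → skip
[2] flags=0011 HI?T → r3=0x21
[3] flags=0010 → (cmp)
[4] flags=0010 LS?F → skip
[5] flags=0010 GT?T → r2=0xed
[6] flags=0010 GT?T → r2=0xa1
[7] flags=1010 → (cmp)
[8] flags=1010 GE?F → skip
[9] flags=1010 EQ?F → skip
[10] flags=1010 NE?T → r3=0xd5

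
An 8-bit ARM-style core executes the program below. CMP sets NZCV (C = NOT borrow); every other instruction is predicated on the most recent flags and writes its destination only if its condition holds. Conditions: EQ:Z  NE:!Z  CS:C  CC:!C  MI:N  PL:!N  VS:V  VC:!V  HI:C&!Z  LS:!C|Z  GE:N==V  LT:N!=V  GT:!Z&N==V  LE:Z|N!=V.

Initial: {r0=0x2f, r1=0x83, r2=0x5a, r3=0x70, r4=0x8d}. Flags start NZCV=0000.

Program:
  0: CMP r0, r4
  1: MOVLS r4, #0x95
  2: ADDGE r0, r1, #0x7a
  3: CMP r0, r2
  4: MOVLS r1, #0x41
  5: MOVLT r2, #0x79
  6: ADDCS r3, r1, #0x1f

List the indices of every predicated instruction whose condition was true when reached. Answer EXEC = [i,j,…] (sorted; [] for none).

0: ✓ CMP  NZCV=1001
1: ✓ MOVLS  r4←0x95
2: ✓ ADDGE  r0←0xfd
3: ✓ CMP  NZCV=1010
4: · MOVLS
5: ✓ MOVLT  r2←0x79
6: ✓ ADDCS  r3←0xa2

EXEC = [1,2,5,6]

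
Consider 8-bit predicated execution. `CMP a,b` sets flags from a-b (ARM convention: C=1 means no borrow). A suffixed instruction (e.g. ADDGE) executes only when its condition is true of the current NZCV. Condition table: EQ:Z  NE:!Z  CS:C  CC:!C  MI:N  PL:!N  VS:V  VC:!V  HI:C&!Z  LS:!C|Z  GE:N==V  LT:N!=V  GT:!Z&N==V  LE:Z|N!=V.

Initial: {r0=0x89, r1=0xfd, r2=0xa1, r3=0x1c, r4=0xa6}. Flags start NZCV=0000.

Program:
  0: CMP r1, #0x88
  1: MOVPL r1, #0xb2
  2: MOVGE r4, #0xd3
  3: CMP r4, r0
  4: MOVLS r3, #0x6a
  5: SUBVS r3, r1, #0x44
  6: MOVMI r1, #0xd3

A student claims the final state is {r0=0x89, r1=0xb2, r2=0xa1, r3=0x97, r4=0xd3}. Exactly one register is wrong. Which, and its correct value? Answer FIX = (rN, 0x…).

FIX = (r3, 0x1c)

0: ✓ CMP  NZCV=0010
1: ✓ MOVPL  r1←0xb2
2: ✓ MOVGE  r4←0xd3
3: ✓ CMP  NZCV=0010
4: · MOVLS
5: · SUBVS
6: · MOVMI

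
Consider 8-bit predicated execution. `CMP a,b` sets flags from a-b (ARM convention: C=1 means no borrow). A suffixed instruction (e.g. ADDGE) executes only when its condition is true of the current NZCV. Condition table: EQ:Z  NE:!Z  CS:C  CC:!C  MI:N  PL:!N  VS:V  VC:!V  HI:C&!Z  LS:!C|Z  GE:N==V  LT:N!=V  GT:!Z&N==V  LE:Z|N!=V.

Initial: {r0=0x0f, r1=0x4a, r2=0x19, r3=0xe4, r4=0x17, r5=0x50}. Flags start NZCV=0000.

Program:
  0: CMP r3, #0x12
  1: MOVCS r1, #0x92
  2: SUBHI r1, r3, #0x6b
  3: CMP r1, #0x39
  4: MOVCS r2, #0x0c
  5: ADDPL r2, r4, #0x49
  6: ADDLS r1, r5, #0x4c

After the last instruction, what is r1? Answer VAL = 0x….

VAL = 0x79

[0] flags=1010 → (cmp)
[1] flags=1010 CS?T → r1=0x92
[2] flags=1010 HI?T → r1=0x79
[3] flags=0010 → (cmp)
[4] flags=0010 CS?T → r2=0x0c
[5] flags=0010 PL?T → r2=0x60
[6] flags=0010 LS?F → skip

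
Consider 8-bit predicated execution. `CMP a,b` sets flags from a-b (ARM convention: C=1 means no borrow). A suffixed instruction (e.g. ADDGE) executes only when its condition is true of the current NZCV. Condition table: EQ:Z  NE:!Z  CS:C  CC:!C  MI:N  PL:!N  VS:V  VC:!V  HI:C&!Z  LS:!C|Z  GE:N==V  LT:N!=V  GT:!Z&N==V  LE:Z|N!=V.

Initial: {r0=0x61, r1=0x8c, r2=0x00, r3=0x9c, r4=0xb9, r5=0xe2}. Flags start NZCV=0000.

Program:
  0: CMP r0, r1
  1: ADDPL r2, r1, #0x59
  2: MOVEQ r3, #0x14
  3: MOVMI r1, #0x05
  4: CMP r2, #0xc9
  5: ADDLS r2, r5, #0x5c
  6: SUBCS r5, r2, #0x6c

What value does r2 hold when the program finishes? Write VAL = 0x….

VAL = 0x3e

0: ✓ CMP  NZCV=1001
1: · ADDPL
2: · MOVEQ
3: ✓ MOVMI  r1←0x05
4: ✓ CMP  NZCV=0000
5: ✓ ADDLS  r2←0x3e
6: · SUBCS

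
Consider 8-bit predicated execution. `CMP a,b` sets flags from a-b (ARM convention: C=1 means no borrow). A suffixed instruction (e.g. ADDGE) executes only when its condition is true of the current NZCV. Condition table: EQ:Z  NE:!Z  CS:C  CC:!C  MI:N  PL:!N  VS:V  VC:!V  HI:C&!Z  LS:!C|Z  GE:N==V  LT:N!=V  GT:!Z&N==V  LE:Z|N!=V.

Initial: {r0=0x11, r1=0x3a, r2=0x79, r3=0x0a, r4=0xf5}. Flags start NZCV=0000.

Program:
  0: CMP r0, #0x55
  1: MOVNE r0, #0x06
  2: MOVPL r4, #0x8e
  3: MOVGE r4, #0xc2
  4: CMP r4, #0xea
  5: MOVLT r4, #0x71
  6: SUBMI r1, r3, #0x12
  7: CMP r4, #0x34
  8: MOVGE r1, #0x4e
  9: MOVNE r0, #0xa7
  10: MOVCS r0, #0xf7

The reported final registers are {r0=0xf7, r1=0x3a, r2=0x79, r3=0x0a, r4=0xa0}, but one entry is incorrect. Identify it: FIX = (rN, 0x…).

FIX = (r4, 0xf5)

[0] flags=1000 → (cmp)
[1] flags=1000 NE?T → r0=0x06
[2] flags=1000 PL?F → skip
[3] flags=1000 GE?F → skip
[4] flags=0010 → (cmp)
[5] flags=0010 LT?F → skip
[6] flags=0010 MI?F → skip
[7] flags=1010 → (cmp)
[8] flags=1010 GE?F → skip
[9] flags=1010 NE?T → r0=0xa7
[10] flags=1010 CS?T → r0=0xf7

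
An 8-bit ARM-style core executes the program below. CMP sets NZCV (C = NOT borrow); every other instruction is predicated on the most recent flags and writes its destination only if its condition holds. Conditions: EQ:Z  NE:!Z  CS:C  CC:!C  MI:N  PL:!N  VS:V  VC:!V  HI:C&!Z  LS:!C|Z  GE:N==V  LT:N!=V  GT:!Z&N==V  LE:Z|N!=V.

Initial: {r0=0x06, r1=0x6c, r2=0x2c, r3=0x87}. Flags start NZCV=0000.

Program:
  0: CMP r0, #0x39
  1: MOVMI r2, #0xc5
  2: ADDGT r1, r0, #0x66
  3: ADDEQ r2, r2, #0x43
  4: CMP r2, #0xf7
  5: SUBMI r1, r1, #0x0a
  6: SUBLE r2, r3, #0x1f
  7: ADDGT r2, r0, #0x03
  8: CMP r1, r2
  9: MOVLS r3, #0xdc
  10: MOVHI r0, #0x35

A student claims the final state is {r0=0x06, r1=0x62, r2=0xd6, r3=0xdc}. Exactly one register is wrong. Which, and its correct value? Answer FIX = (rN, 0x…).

FIX = (r2, 0x68)

0: ✓ CMP  NZCV=1000
1: ✓ MOVMI  r2←0xc5
2: · ADDGT
3: · ADDEQ
4: ✓ CMP  NZCV=1000
5: ✓ SUBMI  r1←0x62
6: ✓ SUBLE  r2←0x68
7: · ADDGT
8: ✓ CMP  NZCV=1000
9: ✓ MOVLS  r3←0xdc
10: · MOVHI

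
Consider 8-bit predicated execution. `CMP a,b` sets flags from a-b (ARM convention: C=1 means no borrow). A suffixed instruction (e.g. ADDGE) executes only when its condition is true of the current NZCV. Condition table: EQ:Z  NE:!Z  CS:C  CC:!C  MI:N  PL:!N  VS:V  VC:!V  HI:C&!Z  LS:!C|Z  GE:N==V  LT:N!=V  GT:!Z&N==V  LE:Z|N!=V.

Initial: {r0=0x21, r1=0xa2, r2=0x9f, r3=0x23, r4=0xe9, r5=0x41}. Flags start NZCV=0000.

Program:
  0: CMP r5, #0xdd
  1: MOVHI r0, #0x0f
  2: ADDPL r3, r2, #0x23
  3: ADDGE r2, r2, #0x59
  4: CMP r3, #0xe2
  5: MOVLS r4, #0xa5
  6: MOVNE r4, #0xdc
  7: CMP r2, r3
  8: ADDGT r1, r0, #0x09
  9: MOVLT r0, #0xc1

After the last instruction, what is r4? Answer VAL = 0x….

0: ✓ CMP  NZCV=0000
1: · MOVHI
2: ✓ ADDPL  r3←0xc2
3: ✓ ADDGE  r2←0xf8
4: ✓ CMP  NZCV=1000
5: ✓ MOVLS  r4←0xa5
6: ✓ MOVNE  r4←0xdc
7: ✓ CMP  NZCV=0010
8: ✓ ADDGT  r1←0x2a
9: · MOVLT

VAL = 0xdc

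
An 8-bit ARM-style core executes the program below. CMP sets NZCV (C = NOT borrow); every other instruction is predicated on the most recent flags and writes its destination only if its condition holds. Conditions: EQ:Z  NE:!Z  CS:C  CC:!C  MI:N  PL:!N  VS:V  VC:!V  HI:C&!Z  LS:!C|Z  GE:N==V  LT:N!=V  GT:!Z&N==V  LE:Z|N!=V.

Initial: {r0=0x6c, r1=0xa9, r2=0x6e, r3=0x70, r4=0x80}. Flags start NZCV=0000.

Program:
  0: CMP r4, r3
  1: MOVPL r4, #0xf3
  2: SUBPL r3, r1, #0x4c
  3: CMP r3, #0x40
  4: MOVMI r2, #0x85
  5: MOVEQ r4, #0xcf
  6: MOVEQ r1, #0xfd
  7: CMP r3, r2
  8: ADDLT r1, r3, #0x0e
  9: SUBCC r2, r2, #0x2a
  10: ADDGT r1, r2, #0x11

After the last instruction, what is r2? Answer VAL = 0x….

0: ✓ CMP  NZCV=0011
1: ✓ MOVPL  r4←0xf3
2: ✓ SUBPL  r3←0x5d
3: ✓ CMP  NZCV=0010
4: · MOVMI
5: · MOVEQ
6: · MOVEQ
7: ✓ CMP  NZCV=1000
8: ✓ ADDLT  r1←0x6b
9: ✓ SUBCC  r2←0x44
10: · ADDGT

VAL = 0x44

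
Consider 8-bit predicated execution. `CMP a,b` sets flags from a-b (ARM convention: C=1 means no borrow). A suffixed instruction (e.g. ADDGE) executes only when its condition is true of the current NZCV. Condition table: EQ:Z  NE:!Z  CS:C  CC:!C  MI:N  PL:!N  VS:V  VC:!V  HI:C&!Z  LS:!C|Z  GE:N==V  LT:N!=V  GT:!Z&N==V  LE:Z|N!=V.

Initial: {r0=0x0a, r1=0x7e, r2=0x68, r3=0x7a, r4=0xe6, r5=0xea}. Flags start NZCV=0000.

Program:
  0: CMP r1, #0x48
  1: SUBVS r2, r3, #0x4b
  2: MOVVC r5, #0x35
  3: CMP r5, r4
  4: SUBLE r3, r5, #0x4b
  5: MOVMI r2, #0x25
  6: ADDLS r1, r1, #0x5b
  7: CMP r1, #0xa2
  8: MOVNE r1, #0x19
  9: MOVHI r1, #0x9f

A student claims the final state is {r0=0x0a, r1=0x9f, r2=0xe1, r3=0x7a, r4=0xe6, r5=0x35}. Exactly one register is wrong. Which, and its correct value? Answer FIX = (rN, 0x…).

FIX = (r2, 0x68)

0: ✓ CMP  NZCV=0010
1: · SUBVS
2: ✓ MOVVC  r5←0x35
3: ✓ CMP  NZCV=0000
4: · SUBLE
5: · MOVMI
6: ✓ ADDLS  r1←0xd9
7: ✓ CMP  NZCV=0010
8: ✓ MOVNE  r1←0x19
9: ✓ MOVHI  r1←0x9f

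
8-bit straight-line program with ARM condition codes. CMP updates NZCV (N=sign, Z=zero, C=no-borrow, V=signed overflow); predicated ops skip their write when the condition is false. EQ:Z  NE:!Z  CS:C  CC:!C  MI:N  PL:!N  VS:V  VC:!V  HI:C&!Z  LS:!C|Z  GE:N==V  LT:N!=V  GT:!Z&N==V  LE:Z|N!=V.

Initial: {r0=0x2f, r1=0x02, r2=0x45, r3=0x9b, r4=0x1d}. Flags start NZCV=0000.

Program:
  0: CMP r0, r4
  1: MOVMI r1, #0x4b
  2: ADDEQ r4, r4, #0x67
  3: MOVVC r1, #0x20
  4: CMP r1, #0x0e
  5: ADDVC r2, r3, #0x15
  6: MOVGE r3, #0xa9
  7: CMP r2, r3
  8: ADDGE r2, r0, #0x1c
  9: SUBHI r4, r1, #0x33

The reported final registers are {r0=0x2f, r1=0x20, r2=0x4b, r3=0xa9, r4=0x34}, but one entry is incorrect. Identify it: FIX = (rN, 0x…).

0: ✓ CMP  NZCV=0010
1: · MOVMI
2: · ADDEQ
3: ✓ MOVVC  r1←0x20
4: ✓ CMP  NZCV=0010
5: ✓ ADDVC  r2←0xb0
6: ✓ MOVGE  r3←0xa9
7: ✓ CMP  NZCV=0010
8: ✓ ADDGE  r2←0x4b
9: ✓ SUBHI  r4←0xed

FIX = (r4, 0xed)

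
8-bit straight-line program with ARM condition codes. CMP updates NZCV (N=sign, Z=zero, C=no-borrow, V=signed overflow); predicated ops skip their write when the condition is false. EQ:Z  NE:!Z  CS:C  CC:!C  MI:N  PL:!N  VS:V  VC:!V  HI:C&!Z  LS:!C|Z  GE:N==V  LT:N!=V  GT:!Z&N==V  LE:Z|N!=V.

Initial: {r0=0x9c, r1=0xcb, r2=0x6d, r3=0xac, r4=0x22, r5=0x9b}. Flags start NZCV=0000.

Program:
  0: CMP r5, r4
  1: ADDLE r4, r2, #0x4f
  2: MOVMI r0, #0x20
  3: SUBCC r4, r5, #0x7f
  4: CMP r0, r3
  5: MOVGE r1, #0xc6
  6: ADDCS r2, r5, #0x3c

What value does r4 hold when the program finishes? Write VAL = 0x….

0: ✓ CMP  NZCV=0011
1: ✓ ADDLE  r4←0xbc
2: · MOVMI
3: · SUBCC
4: ✓ CMP  NZCV=1000
5: · MOVGE
6: · ADDCS

VAL = 0xbc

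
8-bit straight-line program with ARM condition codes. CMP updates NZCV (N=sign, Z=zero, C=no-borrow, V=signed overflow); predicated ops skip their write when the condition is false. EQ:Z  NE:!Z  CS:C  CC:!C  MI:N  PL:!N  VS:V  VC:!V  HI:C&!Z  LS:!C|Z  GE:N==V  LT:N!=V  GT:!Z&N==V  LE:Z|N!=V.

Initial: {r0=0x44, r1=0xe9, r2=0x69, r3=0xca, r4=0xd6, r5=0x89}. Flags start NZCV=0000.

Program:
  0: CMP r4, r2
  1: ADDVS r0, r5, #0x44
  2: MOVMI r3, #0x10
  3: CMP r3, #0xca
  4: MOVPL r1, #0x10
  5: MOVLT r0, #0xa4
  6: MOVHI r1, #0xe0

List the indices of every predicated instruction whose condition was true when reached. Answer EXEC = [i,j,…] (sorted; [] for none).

EXEC = [1,4]

[0] flags=0011 → (cmp)
[1] flags=0011 VS?T → r0=0xcd
[2] flags=0011 MI?F → skip
[3] flags=0110 → (cmp)
[4] flags=0110 PL?T → r1=0x10
[5] flags=0110 LT?F → skip
[6] flags=0110 HI?F → skip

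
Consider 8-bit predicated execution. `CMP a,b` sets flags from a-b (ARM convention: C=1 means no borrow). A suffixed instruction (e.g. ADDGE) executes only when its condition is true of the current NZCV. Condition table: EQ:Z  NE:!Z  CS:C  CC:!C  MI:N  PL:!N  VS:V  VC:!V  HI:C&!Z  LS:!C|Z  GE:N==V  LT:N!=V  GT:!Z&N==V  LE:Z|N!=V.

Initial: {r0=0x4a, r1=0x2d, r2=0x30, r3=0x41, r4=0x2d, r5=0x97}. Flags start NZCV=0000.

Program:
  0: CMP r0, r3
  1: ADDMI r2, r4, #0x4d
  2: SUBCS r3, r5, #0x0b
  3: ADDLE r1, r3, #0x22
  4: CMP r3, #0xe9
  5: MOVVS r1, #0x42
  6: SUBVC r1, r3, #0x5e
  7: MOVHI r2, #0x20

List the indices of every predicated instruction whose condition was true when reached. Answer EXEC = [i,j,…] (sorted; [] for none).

0: ✓ CMP  NZCV=0010
1: · ADDMI
2: ✓ SUBCS  r3←0x8c
3: · ADDLE
4: ✓ CMP  NZCV=1000
5: · MOVVS
6: ✓ SUBVC  r1←0x2e
7: · MOVHI

EXEC = [2,6]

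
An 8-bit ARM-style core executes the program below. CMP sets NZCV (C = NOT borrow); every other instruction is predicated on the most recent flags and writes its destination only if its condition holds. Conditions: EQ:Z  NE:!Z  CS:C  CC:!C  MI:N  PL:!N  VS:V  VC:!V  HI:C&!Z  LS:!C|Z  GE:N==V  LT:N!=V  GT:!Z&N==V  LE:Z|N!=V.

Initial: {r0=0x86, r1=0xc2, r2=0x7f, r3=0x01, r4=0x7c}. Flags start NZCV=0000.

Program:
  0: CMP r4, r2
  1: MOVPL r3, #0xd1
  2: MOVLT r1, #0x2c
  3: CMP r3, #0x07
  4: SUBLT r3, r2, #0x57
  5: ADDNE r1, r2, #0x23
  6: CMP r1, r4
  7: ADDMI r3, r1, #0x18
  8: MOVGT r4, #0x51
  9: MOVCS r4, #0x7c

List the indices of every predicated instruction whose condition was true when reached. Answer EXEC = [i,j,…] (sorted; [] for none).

EXEC = [2,4,5,9]

[0] flags=1000 → (cmp)
[1] flags=1000 PL?F → skip
[2] flags=1000 LT?T → r1=0x2c
[3] flags=1000 → (cmp)
[4] flags=1000 LT?T → r3=0x28
[5] flags=1000 NE?T → r1=0xa2
[6] flags=0011 → (cmp)
[7] flags=0011 MI?F → skip
[8] flags=0011 GT?F → skip
[9] flags=0011 CS?T → r4=0x7c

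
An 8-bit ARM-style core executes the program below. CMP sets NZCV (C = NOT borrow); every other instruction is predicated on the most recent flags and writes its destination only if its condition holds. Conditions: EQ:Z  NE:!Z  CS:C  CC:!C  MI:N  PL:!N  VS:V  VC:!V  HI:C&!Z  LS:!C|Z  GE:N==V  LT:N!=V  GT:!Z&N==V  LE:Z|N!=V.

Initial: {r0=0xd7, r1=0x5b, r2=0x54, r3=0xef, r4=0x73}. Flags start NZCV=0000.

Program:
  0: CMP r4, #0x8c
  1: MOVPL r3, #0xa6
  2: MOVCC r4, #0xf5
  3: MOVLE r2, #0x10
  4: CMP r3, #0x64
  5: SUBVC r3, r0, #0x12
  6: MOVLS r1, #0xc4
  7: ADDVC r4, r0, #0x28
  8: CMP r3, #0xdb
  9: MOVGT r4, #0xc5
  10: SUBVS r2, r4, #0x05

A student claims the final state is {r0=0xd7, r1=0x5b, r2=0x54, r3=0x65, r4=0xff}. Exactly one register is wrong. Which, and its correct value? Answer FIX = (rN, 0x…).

[0] flags=1001 → (cmp)
[1] flags=1001 PL?F → skip
[2] flags=1001 CC?T → r4=0xf5
[3] flags=1001 LE?F → skip
[4] flags=1010 → (cmp)
[5] flags=1010 VC?T → r3=0xc5
[6] flags=1010 LS?F → skip
[7] flags=1010 VC?T → r4=0xff
[8] flags=1000 → (cmp)
[9] flags=1000 GT?F → skip
[10] flags=1000 VS?F → skip

FIX = (r3, 0xc5)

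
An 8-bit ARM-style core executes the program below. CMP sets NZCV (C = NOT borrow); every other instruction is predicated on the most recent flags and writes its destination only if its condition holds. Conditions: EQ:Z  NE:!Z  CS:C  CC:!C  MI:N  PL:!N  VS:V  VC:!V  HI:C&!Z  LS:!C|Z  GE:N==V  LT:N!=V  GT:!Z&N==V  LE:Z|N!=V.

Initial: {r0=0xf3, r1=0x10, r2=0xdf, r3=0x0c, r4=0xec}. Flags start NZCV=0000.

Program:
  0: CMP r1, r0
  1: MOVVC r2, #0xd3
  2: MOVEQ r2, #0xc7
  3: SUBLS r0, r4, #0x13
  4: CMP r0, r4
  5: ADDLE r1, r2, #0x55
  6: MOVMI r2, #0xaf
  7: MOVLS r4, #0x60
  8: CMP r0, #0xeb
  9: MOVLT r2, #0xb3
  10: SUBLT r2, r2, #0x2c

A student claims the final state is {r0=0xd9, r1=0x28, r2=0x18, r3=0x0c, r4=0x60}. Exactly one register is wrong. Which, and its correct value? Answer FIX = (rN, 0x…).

FIX = (r2, 0x87)

0: ✓ CMP  NZCV=0000
1: ✓ MOVVC  r2←0xd3
2: · MOVEQ
3: ✓ SUBLS  r0←0xd9
4: ✓ CMP  NZCV=1000
5: ✓ ADDLE  r1←0x28
6: ✓ MOVMI  r2←0xaf
7: ✓ MOVLS  r4←0x60
8: ✓ CMP  NZCV=1000
9: ✓ MOVLT  r2←0xb3
10: ✓ SUBLT  r2←0x87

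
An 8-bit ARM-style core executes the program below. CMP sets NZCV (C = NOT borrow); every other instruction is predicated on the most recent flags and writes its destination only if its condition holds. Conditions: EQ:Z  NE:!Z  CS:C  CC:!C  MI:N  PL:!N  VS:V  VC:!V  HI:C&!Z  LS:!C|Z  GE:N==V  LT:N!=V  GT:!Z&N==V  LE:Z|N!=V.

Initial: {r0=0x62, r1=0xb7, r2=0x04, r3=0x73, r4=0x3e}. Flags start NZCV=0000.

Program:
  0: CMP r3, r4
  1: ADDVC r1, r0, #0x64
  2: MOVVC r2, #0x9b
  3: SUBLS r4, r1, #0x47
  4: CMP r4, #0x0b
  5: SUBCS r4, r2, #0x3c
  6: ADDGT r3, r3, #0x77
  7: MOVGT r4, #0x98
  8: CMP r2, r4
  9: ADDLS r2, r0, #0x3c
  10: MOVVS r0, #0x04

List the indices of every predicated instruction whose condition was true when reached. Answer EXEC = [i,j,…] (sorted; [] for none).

0: ✓ CMP  NZCV=0010
1: ✓ ADDVC  r1←0xc6
2: ✓ MOVVC  r2←0x9b
3: · SUBLS
4: ✓ CMP  NZCV=0010
5: ✓ SUBCS  r4←0x5f
6: ✓ ADDGT  r3←0xea
7: ✓ MOVGT  r4←0x98
8: ✓ CMP  NZCV=0010
9: · ADDLS
10: · MOVVS

EXEC = [1,2,5,6,7]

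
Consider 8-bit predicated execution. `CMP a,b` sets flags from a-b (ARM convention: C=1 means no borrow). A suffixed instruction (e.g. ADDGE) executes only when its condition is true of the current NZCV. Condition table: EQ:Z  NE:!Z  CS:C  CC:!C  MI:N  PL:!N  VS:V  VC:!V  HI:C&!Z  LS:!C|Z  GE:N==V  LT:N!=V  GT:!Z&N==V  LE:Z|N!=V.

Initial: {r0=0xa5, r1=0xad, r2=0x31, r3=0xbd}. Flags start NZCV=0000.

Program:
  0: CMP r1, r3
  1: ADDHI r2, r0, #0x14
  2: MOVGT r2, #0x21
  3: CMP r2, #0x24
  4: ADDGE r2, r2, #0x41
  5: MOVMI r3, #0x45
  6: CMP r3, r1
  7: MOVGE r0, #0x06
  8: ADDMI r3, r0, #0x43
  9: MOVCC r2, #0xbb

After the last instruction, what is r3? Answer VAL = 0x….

[0] flags=1000 → (cmp)
[1] flags=1000 HI?F → skip
[2] flags=1000 GT?F → skip
[3] flags=0010 → (cmp)
[4] flags=0010 GE?T → r2=0x72
[5] flags=0010 MI?F → skip
[6] flags=0010 → (cmp)
[7] flags=0010 GE?T → r0=0x06
[8] flags=0010 MI?F → skip
[9] flags=0010 CC?F → skip

VAL = 0xbd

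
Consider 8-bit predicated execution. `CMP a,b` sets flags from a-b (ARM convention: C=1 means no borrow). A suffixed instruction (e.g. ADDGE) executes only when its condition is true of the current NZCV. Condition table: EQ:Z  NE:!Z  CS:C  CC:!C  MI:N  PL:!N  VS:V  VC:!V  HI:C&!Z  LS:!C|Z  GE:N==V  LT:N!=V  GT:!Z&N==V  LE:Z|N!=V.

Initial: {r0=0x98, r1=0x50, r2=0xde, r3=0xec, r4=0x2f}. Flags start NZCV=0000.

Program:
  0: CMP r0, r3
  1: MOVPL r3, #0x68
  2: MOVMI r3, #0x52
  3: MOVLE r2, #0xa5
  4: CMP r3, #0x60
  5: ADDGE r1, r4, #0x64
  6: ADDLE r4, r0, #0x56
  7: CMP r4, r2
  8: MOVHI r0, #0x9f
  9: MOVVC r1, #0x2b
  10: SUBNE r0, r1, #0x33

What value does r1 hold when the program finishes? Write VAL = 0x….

[0] flags=1000 → (cmp)
[1] flags=1000 PL?F → skip
[2] flags=1000 MI?T → r3=0x52
[3] flags=1000 LE?T → r2=0xa5
[4] flags=1000 → (cmp)
[5] flags=1000 GE?F → skip
[6] flags=1000 LE?T → r4=0xee
[7] flags=0010 → (cmp)
[8] flags=0010 HI?T → r0=0x9f
[9] flags=0010 VC?T → r1=0x2b
[10] flags=0010 NE?T → r0=0xf8

VAL = 0x2b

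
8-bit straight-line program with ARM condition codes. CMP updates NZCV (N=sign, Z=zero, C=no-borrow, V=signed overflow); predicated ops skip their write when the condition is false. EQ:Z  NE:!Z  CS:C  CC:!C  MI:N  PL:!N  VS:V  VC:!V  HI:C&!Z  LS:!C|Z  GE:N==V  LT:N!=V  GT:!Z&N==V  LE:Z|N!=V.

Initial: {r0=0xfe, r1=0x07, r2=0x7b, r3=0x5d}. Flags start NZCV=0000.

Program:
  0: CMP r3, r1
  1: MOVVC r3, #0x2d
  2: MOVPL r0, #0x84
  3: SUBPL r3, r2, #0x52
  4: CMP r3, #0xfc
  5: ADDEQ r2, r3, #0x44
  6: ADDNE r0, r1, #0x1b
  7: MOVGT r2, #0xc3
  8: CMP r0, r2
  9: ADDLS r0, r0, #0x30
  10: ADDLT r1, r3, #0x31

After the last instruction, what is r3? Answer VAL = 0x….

VAL = 0x29

[0] flags=0010 → (cmp)
[1] flags=0010 VC?T → r3=0x2d
[2] flags=0010 PL?T → r0=0x84
[3] flags=0010 PL?T → r3=0x29
[4] flags=0000 → (cmp)
[5] flags=0000 EQ?F → skip
[6] flags=0000 NE?T → r0=0x22
[7] flags=0000 GT?T → r2=0xc3
[8] flags=0000 → (cmp)
[9] flags=0000 LS?T → r0=0x52
[10] flags=0000 LT?F → skip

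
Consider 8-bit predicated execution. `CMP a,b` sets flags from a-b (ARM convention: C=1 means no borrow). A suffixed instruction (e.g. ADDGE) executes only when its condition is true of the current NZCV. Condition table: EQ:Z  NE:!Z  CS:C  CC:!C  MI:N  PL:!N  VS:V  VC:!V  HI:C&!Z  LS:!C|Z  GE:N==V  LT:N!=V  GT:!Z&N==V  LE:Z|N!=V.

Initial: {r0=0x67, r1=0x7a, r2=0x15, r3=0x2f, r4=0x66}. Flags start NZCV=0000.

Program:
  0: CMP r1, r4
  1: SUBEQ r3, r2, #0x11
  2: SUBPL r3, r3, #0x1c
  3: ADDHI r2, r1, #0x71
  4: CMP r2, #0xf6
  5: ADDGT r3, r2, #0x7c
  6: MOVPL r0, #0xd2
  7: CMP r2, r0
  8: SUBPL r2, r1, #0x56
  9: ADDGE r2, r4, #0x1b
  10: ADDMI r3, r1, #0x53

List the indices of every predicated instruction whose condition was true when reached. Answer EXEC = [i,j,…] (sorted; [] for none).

EXEC = [2,3,10]

0: ✓ CMP  NZCV=0010
1: · SUBEQ
2: ✓ SUBPL  r3←0x13
3: ✓ ADDHI  r2←0xeb
4: ✓ CMP  NZCV=1000
5: · ADDGT
6: · MOVPL
7: ✓ CMP  NZCV=1010
8: · SUBPL
9: · ADDGE
10: ✓ ADDMI  r3←0xcd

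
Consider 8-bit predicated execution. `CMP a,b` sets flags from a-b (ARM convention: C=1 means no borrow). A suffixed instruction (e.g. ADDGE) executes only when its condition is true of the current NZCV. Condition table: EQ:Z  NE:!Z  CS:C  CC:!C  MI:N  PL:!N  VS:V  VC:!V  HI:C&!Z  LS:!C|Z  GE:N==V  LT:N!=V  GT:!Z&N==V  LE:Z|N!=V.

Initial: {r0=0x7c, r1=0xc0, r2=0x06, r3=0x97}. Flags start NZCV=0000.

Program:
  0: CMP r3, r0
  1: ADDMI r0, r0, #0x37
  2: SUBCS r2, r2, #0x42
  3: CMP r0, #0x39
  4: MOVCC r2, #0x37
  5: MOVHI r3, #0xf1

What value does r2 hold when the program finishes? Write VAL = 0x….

0: ✓ CMP  NZCV=0011
1: · ADDMI
2: ✓ SUBCS  r2←0xc4
3: ✓ CMP  NZCV=0010
4: · MOVCC
5: ✓ MOVHI  r3←0xf1

VAL = 0xc4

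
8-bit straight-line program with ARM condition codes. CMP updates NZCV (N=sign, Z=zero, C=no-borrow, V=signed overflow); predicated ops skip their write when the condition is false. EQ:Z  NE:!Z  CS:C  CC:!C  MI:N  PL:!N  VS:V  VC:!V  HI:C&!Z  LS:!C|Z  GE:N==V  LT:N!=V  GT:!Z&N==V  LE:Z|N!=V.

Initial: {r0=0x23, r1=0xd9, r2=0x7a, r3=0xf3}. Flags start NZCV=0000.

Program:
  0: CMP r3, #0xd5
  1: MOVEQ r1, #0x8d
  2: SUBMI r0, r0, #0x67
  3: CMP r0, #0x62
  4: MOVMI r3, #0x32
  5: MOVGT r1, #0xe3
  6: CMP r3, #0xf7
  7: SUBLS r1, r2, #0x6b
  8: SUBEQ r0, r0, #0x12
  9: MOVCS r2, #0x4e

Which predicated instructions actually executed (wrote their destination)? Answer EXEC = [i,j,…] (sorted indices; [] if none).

EXEC = [4,7]

[0] flags=0010 → (cmp)
[1] flags=0010 EQ?F → skip
[2] flags=0010 MI?F → skip
[3] flags=1000 → (cmp)
[4] flags=1000 MI?T → r3=0x32
[5] flags=1000 GT?F → skip
[6] flags=0000 → (cmp)
[7] flags=0000 LS?T → r1=0x0f
[8] flags=0000 EQ?F → skip
[9] flags=0000 CS?F → skip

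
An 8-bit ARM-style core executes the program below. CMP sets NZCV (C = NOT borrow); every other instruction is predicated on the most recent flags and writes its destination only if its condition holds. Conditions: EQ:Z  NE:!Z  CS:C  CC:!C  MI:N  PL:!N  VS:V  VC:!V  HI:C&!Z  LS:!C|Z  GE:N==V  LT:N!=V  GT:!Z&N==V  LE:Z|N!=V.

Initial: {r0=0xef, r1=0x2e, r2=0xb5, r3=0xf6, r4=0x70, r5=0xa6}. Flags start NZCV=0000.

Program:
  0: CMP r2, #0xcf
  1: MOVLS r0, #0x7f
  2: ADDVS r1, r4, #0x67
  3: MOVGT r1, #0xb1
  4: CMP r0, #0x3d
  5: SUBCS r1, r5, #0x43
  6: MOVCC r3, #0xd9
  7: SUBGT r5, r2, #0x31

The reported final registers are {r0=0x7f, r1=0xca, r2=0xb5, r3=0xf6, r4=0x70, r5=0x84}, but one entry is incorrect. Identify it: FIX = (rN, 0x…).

FIX = (r1, 0x63)

0: ✓ CMP  NZCV=1000
1: ✓ MOVLS  r0←0x7f
2: · ADDVS
3: · MOVGT
4: ✓ CMP  NZCV=0010
5: ✓ SUBCS  r1←0x63
6: · MOVCC
7: ✓ SUBGT  r5←0x84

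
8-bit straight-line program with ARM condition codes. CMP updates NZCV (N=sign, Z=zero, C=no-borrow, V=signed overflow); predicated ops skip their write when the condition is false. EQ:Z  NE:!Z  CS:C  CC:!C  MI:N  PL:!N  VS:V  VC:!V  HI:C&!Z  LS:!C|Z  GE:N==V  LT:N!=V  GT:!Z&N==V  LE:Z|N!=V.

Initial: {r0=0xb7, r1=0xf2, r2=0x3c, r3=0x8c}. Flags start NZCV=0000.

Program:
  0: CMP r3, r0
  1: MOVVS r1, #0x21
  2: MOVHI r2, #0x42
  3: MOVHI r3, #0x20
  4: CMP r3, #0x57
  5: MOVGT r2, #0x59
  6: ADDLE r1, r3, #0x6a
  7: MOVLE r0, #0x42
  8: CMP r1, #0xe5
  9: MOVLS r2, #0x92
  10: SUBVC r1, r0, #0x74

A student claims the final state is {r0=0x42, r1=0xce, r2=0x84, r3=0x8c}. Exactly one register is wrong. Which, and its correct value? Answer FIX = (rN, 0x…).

0: ✓ CMP  NZCV=1000
1: · MOVVS
2: · MOVHI
3: · MOVHI
4: ✓ CMP  NZCV=0011
5: · MOVGT
6: ✓ ADDLE  r1←0xf6
7: ✓ MOVLE  r0←0x42
8: ✓ CMP  NZCV=0010
9: · MOVLS
10: ✓ SUBVC  r1←0xce

FIX = (r2, 0x3c)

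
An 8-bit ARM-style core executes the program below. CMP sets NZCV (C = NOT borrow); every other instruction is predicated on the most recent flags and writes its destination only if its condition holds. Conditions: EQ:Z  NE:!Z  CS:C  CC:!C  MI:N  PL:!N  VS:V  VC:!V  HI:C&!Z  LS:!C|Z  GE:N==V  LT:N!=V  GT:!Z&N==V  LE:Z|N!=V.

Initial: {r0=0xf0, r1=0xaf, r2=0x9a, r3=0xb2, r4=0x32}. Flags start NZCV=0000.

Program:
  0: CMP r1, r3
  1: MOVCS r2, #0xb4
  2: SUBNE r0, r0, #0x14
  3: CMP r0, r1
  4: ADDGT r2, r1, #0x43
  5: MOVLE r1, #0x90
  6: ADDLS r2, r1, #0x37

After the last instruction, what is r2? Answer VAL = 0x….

[0] flags=1000 → (cmp)
[1] flags=1000 CS?F → skip
[2] flags=1000 NE?T → r0=0xdc
[3] flags=0010 → (cmp)
[4] flags=0010 GT?T → r2=0xf2
[5] flags=0010 LE?F → skip
[6] flags=0010 LS?F → skip

VAL = 0xf2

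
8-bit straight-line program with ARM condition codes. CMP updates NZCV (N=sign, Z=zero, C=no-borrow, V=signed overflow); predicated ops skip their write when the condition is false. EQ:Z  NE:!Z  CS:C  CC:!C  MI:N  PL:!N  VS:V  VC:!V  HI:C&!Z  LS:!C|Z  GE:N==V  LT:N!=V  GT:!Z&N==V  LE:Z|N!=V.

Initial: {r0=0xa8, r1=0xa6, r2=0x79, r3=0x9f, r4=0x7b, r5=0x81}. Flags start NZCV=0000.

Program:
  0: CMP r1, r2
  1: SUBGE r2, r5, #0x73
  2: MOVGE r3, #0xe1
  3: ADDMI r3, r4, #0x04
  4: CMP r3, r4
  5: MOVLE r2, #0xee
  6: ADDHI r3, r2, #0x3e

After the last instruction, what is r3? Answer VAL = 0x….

VAL = 0x2c

[0] flags=0011 → (cmp)
[1] flags=0011 GE?F → skip
[2] flags=0011 GE?F → skip
[3] flags=0011 MI?F → skip
[4] flags=0011 → (cmp)
[5] flags=0011 LE?T → r2=0xee
[6] flags=0011 HI?T → r3=0x2c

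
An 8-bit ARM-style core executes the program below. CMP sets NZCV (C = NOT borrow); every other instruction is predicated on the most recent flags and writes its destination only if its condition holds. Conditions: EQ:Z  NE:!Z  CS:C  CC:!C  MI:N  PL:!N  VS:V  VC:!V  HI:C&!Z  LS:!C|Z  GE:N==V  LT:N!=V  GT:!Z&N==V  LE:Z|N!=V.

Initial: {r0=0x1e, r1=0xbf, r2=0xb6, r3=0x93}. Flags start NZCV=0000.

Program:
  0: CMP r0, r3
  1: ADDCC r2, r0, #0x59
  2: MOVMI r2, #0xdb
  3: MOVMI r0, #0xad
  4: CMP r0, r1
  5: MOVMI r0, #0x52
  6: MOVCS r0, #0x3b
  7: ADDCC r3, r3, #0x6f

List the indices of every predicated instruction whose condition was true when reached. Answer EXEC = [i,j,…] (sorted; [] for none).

EXEC = [1,2,3,5,7]

0: ✓ CMP  NZCV=1001
1: ✓ ADDCC  r2←0x77
2: ✓ MOVMI  r2←0xdb
3: ✓ MOVMI  r0←0xad
4: ✓ CMP  NZCV=1000
5: ✓ MOVMI  r0←0x52
6: · MOVCS
7: ✓ ADDCC  r3←0x02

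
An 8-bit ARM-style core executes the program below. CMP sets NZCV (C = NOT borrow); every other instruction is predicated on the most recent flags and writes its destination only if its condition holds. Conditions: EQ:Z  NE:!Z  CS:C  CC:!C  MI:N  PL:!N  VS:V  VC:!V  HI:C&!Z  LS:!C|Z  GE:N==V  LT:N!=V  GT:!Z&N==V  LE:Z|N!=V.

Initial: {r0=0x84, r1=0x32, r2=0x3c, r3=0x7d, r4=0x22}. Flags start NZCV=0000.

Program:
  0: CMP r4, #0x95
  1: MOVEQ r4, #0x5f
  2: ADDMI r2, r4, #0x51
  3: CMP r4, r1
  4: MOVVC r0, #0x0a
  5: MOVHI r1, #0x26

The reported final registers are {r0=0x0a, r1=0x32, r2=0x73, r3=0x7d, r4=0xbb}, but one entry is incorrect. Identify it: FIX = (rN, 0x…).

FIX = (r4, 0x22)

0: ✓ CMP  NZCV=1001
1: · MOVEQ
2: ✓ ADDMI  r2←0x73
3: ✓ CMP  NZCV=1000
4: ✓ MOVVC  r0←0x0a
5: · MOVHI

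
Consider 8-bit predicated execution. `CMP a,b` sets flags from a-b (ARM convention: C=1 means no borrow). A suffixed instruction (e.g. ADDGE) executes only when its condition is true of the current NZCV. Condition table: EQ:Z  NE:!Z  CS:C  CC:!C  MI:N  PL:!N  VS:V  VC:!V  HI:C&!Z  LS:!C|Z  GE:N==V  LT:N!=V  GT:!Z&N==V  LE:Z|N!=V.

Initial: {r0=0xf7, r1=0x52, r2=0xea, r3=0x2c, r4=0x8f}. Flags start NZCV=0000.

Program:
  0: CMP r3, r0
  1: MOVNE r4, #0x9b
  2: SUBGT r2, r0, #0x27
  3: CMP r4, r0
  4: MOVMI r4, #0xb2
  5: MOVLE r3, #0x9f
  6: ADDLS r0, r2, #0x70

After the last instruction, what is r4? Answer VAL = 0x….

0: ✓ CMP  NZCV=0000
1: ✓ MOVNE  r4←0x9b
2: ✓ SUBGT  r2←0xd0
3: ✓ CMP  NZCV=1000
4: ✓ MOVMI  r4←0xb2
5: ✓ MOVLE  r3←0x9f
6: ✓ ADDLS  r0←0x40

VAL = 0xb2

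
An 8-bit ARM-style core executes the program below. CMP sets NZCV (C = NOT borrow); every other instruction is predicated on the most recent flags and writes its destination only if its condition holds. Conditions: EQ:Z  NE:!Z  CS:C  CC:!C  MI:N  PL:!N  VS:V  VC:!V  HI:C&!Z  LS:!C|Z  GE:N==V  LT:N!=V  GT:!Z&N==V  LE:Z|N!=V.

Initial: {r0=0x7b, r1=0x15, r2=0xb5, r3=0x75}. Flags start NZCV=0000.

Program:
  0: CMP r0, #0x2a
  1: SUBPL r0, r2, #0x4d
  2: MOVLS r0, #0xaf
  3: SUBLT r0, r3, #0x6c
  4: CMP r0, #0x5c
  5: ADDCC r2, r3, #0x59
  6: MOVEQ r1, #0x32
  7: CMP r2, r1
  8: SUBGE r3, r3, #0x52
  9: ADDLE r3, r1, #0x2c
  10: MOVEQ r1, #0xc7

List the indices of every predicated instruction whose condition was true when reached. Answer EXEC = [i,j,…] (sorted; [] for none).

[0] flags=0010 → (cmp)
[1] flags=0010 PL?T → r0=0x68
[2] flags=0010 LS?F → skip
[3] flags=0010 LT?F → skip
[4] flags=0010 → (cmp)
[5] flags=0010 CC?F → skip
[6] flags=0010 EQ?F → skip
[7] flags=1010 → (cmp)
[8] flags=1010 GE?F → skip
[9] flags=1010 LE?T → r3=0x41
[10] flags=1010 EQ?F → skip

EXEC = [1,9]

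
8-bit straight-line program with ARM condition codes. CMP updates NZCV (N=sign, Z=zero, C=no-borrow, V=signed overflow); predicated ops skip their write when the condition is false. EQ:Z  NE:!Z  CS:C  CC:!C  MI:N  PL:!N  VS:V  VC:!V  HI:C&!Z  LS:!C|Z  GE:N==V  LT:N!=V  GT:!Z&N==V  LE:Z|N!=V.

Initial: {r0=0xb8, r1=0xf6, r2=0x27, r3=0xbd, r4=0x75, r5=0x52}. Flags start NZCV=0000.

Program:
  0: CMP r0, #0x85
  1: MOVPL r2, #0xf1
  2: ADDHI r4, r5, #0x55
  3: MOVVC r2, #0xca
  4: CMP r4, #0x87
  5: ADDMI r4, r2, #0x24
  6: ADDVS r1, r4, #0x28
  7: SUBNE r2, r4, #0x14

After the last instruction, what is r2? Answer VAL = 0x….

0: ✓ CMP  NZCV=0010
1: ✓ MOVPL  r2←0xf1
2: ✓ ADDHI  r4←0xa7
3: ✓ MOVVC  r2←0xca
4: ✓ CMP  NZCV=0010
5: · ADDMI
6: · ADDVS
7: ✓ SUBNE  r2←0x93

VAL = 0x93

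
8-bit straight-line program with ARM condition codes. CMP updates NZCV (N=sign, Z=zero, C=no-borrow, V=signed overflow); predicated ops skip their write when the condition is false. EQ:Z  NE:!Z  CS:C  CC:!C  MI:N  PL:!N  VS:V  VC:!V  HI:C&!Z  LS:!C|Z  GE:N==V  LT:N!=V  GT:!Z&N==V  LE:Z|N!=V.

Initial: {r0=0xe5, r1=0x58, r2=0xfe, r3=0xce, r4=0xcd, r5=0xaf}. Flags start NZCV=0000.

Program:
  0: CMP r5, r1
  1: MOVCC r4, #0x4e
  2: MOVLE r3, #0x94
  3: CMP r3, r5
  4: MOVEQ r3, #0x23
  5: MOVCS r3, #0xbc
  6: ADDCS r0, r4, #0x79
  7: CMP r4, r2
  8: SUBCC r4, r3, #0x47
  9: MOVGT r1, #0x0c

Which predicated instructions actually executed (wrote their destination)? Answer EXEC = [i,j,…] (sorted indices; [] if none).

0: ✓ CMP  NZCV=0011
1: · MOVCC
2: ✓ MOVLE  r3←0x94
3: ✓ CMP  NZCV=1000
4: · MOVEQ
5: · MOVCS
6: · ADDCS
7: ✓ CMP  NZCV=1000
8: ✓ SUBCC  r4←0x4d
9: · MOVGT

EXEC = [2,8]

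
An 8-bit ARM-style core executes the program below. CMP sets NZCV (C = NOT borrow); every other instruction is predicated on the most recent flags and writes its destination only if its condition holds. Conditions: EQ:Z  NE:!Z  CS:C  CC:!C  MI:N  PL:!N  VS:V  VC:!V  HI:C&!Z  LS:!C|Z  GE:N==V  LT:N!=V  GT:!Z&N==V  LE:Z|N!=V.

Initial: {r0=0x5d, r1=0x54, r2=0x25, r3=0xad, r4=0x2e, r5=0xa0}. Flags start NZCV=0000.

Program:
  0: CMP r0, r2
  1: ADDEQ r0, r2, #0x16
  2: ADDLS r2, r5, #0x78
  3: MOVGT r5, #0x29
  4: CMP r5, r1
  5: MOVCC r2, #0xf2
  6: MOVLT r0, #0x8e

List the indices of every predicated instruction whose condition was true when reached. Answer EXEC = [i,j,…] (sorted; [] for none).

EXEC = [3,5,6]

[0] flags=0010 → (cmp)
[1] flags=0010 EQ?F → skip
[2] flags=0010 LS?F → skip
[3] flags=0010 GT?T → r5=0x29
[4] flags=1000 → (cmp)
[5] flags=1000 CC?T → r2=0xf2
[6] flags=1000 LT?T → r0=0x8e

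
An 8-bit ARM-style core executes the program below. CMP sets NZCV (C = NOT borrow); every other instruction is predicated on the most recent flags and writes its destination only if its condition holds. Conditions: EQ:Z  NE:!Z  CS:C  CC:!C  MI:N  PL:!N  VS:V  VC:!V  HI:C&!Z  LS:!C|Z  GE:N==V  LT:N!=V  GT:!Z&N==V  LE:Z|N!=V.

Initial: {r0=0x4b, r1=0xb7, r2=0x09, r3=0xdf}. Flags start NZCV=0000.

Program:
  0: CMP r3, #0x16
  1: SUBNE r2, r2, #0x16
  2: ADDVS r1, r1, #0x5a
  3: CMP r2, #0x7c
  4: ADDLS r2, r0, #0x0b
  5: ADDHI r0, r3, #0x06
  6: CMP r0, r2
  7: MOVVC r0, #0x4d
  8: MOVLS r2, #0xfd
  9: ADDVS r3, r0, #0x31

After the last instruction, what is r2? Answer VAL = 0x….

VAL = 0xfd

0: ✓ CMP  NZCV=1010
1: ✓ SUBNE  r2←0xf3
2: · ADDVS
3: ✓ CMP  NZCV=0011
4: · ADDLS
5: ✓ ADDHI  r0←0xe5
6: ✓ CMP  NZCV=1000
7: ✓ MOVVC  r0←0x4d
8: ✓ MOVLS  r2←0xfd
9: · ADDVS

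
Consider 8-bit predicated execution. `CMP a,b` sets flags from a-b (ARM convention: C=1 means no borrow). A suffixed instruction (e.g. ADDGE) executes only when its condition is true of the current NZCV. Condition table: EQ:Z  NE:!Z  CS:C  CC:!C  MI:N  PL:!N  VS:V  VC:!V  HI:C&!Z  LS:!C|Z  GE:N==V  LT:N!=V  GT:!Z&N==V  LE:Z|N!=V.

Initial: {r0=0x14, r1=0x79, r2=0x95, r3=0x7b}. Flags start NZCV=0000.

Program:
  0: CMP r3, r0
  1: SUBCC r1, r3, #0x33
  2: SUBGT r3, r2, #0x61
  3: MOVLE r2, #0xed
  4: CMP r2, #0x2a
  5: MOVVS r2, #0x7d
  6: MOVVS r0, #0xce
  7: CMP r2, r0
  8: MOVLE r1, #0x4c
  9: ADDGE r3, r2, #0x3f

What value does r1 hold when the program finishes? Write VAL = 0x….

0: ✓ CMP  NZCV=0010
1: · SUBCC
2: ✓ SUBGT  r3←0x34
3: · MOVLE
4: ✓ CMP  NZCV=0011
5: ✓ MOVVS  r2←0x7d
6: ✓ MOVVS  r0←0xce
7: ✓ CMP  NZCV=1001
8: · MOVLE
9: ✓ ADDGE  r3←0xbc

VAL = 0x79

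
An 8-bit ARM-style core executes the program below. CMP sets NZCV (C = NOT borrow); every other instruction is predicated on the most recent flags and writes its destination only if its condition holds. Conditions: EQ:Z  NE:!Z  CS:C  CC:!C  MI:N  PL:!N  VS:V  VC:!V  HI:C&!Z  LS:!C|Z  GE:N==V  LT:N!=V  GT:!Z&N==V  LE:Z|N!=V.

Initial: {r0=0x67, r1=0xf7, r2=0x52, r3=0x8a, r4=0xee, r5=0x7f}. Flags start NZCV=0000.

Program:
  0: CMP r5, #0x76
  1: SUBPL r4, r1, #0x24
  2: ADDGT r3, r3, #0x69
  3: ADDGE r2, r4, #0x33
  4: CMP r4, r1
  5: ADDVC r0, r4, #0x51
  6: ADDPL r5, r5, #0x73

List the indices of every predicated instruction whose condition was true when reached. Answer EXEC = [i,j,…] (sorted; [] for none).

EXEC = [1,2,3,5]

[0] flags=0010 → (cmp)
[1] flags=0010 PL?T → r4=0xd3
[2] flags=0010 GT?T → r3=0xf3
[3] flags=0010 GE?T → r2=0x06
[4] flags=1000 → (cmp)
[5] flags=1000 VC?T → r0=0x24
[6] flags=1000 PL?F → skip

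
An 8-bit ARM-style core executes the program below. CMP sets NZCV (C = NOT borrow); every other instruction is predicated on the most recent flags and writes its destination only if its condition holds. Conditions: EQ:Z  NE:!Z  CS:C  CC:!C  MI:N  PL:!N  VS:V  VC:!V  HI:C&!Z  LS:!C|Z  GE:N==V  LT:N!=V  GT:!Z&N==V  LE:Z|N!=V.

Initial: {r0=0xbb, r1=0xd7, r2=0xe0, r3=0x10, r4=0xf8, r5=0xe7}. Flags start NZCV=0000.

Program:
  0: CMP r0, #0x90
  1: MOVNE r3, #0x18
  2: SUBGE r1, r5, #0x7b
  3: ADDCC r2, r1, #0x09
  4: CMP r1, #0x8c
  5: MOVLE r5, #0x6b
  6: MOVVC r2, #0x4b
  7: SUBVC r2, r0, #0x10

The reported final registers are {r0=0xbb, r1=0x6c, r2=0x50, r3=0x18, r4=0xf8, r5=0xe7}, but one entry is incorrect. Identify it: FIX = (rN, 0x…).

FIX = (r2, 0xe0)

[0] flags=0010 → (cmp)
[1] flags=0010 NE?T → r3=0x18
[2] flags=0010 GE?T → r1=0x6c
[3] flags=0010 CC?F → skip
[4] flags=1001 → (cmp)
[5] flags=1001 LE?F → skip
[6] flags=1001 VC?F → skip
[7] flags=1001 VC?F → skip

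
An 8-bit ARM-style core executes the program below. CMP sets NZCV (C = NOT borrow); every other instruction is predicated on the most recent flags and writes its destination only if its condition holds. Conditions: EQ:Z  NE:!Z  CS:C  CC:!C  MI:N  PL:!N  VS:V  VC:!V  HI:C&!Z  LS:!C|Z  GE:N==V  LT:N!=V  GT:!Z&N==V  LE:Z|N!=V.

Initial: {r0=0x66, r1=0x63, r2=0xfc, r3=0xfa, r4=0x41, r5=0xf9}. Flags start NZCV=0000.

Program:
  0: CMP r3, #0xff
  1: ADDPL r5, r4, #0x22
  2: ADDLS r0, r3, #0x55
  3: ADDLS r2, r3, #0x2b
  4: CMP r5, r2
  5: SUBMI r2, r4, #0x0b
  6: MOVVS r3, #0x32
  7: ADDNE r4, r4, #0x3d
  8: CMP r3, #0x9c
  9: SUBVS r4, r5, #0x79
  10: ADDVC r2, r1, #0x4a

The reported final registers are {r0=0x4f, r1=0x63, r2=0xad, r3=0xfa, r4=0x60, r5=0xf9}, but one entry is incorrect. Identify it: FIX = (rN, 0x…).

FIX = (r4, 0x7e)

[0] flags=1000 → (cmp)
[1] flags=1000 PL?F → skip
[2] flags=1000 LS?T → r0=0x4f
[3] flags=1000 LS?T → r2=0x25
[4] flags=1010 → (cmp)
[5] flags=1010 MI?T → r2=0x36
[6] flags=1010 VS?F → skip
[7] flags=1010 NE?T → r4=0x7e
[8] flags=0010 → (cmp)
[9] flags=0010 VS?F → skip
[10] flags=0010 VC?T → r2=0xad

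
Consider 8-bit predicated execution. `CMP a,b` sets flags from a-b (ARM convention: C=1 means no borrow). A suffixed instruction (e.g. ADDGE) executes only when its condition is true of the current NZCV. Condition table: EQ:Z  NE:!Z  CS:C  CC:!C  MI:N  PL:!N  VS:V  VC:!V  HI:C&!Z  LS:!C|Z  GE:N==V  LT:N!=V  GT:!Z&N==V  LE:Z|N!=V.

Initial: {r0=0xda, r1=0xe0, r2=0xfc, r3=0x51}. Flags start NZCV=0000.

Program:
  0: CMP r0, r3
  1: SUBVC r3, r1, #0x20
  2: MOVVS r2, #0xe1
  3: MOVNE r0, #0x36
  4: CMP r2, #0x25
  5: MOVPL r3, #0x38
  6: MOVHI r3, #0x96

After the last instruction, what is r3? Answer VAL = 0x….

VAL = 0x96

0: ✓ CMP  NZCV=1010
1: ✓ SUBVC  r3←0xc0
2: · MOVVS
3: ✓ MOVNE  r0←0x36
4: ✓ CMP  NZCV=1010
5: · MOVPL
6: ✓ MOVHI  r3←0x96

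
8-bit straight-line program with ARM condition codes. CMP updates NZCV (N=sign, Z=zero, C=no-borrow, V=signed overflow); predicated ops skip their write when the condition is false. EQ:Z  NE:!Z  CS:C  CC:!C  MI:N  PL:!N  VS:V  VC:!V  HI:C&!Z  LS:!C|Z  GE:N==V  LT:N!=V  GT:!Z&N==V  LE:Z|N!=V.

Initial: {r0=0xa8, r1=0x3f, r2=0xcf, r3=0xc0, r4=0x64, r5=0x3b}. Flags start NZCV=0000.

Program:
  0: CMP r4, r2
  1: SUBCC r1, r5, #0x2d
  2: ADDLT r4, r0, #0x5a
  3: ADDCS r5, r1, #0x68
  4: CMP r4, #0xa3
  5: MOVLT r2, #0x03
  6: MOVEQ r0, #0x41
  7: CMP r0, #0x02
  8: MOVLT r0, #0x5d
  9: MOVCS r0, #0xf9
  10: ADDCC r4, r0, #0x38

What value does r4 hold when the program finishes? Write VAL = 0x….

VAL = 0x64

0: ✓ CMP  NZCV=1001
1: ✓ SUBCC  r1←0x0e
2: · ADDLT
3: · ADDCS
4: ✓ CMP  NZCV=1001
5: · MOVLT
6: · MOVEQ
7: ✓ CMP  NZCV=1010
8: ✓ MOVLT  r0←0x5d
9: ✓ MOVCS  r0←0xf9
10: · ADDCC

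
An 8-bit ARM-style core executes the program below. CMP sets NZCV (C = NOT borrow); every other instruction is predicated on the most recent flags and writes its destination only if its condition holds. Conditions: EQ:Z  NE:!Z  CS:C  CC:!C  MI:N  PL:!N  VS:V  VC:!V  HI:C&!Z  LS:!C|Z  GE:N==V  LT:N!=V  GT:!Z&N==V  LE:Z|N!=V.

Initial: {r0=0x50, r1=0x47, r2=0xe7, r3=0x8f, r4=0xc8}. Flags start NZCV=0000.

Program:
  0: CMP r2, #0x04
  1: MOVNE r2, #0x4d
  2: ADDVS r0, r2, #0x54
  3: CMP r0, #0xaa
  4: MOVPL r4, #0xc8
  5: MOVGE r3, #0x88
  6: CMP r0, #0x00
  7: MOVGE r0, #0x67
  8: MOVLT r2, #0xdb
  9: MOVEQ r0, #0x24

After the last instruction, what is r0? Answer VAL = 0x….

VAL = 0x67

0: ✓ CMP  NZCV=1010
1: ✓ MOVNE  r2←0x4d
2: · ADDVS
3: ✓ CMP  NZCV=1001
4: · MOVPL
5: ✓ MOVGE  r3←0x88
6: ✓ CMP  NZCV=0010
7: ✓ MOVGE  r0←0x67
8: · MOVLT
9: · MOVEQ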